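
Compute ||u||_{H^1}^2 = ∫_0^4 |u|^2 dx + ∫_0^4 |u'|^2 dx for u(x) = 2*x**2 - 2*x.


||u||_{H^1}^2 = 9328/15

The H^1 norm (squared) on an interval (0, L) is
  ||u||_{H^1}^2 = ∫_0^L u(x)^2 dx + ∫_0^L u'(x)^2 dx.
Compute u'(x) = 4*x - 2.
Then u(x)^2 = 4*x**4 - 8*x**3 + 4*x**2 and u'(x)^2 = 16*x**2 - 16*x + 4.
Integrate each monomial from 0 to 4 using ∫_0^4 c·x^n dx = c·4^(n+1)/(n+1):
  ∫_0^4 u(x)^2 dx = ∫_0^4 (4*x^4 - 8*x^3 + 4*x^2) dx. Term by term:
    ∫_0^4 4*x^4 dx = 4096/5;  ∫_0^4 -8*x^3 dx = -512;  ∫_0^4 4*x^2 dx = 256/3.
  Sum: 4096/5 − 512 + 256/3 = 5888/15.
  ∫_0^4 u'(x)^2 dx = ∫_0^4 (16*x^2 - 16*x + 4) dx. Term by term:
    ∫_0^4 16*x^2 dx = 1024/3;  ∫_0^4 -16*x dx = -128;  ∫_0^4 4 dx = 16.
  Sum: 1024/3 − 128 + 16 = 688/3.
Adding: ||u||_{H^1}^2 = 5888/15 + 688/3 = 9328/15.


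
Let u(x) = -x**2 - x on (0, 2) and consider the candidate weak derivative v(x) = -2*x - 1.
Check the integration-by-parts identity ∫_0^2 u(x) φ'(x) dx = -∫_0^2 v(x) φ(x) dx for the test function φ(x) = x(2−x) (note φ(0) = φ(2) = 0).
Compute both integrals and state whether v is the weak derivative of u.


LHS = 4, RHS = 4. Yes, v = u' weakly.

u(x) = -x**2 - x, classical derivative u'(x) = -2*x - 1.
φ(x) = x(2−x), so φ'(x) = 2 - 2*x.
Note φ(0) = φ(2) = 0, so the boundary term u·φ vanishes.
LHS = ∫_0^2 u(x) φ'(x) dx = ∫_0^2 (2*x^3 - 2*x) dx. Term by term:
  ∫_0^2 2*x^3 dx = 8;  ∫_0^2 -2*x dx = -4.
Sum: 8 − 4 = 4.
So LHS = 4.
∫_0^2 v(x) φ(x) dx = ∫_0^2 (2*x^3 - 3*x^2 - 2*x) dx. Term by term:
  ∫_0^2 2*x^3 dx = 8;  ∫_0^2 -3*x^2 dx = -8;  ∫_0^2 -2*x dx = -4.
Sum: 8 − 8 − 4 = -4.
So RHS = -∫_0^2 v(x) φ(x) dx = 4.
LHS = RHS, so the identity holds for this test φ.
Moreover u is smooth here and v(x) = u'(x) = -2*x - 1 pointwise, so the identity holds for every test function. Hence v is the weak derivative of u.


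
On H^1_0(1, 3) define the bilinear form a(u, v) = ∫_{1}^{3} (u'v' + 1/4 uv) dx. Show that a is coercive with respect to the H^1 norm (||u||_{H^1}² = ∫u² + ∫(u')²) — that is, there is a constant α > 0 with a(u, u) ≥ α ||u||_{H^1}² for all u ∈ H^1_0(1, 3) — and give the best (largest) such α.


α = (1 + π^2)/(4 + π^2)

Coercivity of a(·,·) on H^1_0(1, 3) means a(u, u) ≥ α ||u||_{H^1}² for every u ∈ H^1_0.
The interval has length L = 2, and Poincaré/coercivity depend only on L. Here a(u, u) = ∫(u')² + (1/4)·∫u².
Here 0 < c = 1/4 < 1. The condition a(u,u) ≥ α||u||_{H^1}² reads (1−α)∫(u')² ≥ (α−c)∫u². Any admissible α is ≤ 1 (rapidly oscillating u have ∫u²/∫(u')² → 0), and α = 1 would force 0 ≥ (1−c)∫u², impossible since c < 1; so 1−α > 0. By the sharp Poincaré inequality on H^1_0 of an interval of length L, ∫(u')² ≥ (π/L)²∫u² with equality for the first sine mode sin(π(x−x₀)/L) (x₀ the left endpoint), so the inequality holds for all u iff (1−α)(π/L)² ≥ α − c, i.e. α ≤ ((π/L)² + c)/((π/L)² + 1) = (1 + c(L/π)²)/(1 + (L/π)²). With (π/L)² = π^2/4 and c = 1/4, the largest admissible constant is α = ((π/L)² + c)/((π/L)² + 1).
Simplifying, α = (1 + π^2)/(4 + π^2).


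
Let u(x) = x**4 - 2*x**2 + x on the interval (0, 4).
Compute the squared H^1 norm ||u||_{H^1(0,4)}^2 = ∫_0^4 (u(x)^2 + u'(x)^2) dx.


||u||_{H^1}^2 = 16822124/315

The H^1 norm (squared) on an interval (0, L) is
  ||u||_{H^1}^2 = ∫_0^L u(x)^2 dx + ∫_0^L u'(x)^2 dx.
Compute u'(x) = 4*x**3 - 4*x + 1.
Then u(x)^2 = x**8 - 4*x**6 + 2*x**5 + 4*x**4 - 4*x**3 + x**2 and u'(x)^2 = 16*x**6 - 32*x**4 + 8*x**3 + 16*x**2 - 8*x + 1.
Integrate each monomial from 0 to 4 using ∫_0^4 c·x^n dx = c·4^(n+1)/(n+1):
  ∫_0^4 u(x)^2 dx = ∫_0^4 (x^8 - 4*x^6 + 2*x^5 + 4*x^4 - 4*x^3 + x^2) dx. Term by term:
    ∫_0^4 x^8 dx = 262144/9;  ∫_0^4 -4*x^6 dx = -65536/7;  ∫_0^4 2*x^5 dx = 4096/3;
    ∫_0^4 4*x^4 dx = 4096/5;  ∫_0^4 -4*x^3 dx = -256;  ∫_0^4 x^2 dx = 64/3.
  Sum: 262144/9 − 65536/7 + 4096/3 + 4096/5 − 256 + 64/3 = 6840128/315.
  ∫_0^4 u'(x)^2 dx = ∫_0^4 (16*x^6 - 32*x^4 + 8*x^3 + 16*x^2 - 8*x + 1) dx. Term by term:
    ∫_0^4 16*x^6 dx = 262144/7;  ∫_0^4 -32*x^4 dx = -32768/5;  ∫_0^4 8*x^3 dx = 512;
    ∫_0^4 16*x^2 dx = 1024/3;  ∫_0^4 -8*x dx = -64;  ∫_0^4 1 dx = 4.
  Sum: 262144/7 − 32768/5 + 512 + 1024/3 − 64 + 4 = 3327332/105.
Adding: ||u||_{H^1}^2 = 6840128/315 + 3327332/105 = 16822124/315.


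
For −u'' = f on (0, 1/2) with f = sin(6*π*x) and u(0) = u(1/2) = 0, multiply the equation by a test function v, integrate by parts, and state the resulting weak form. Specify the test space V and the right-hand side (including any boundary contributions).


V = H^1_0(0, 1/2) (so v(0) = v(1/2) = 0); weak form: ∫_0^1/2 u'v' dx = ∫_0^1/2 (sin(6*π*x)) v dx for all v ∈ V.

Multiply both sides by a test function v and integrate from 0 to 1/2:
  ∫_0^1/2 −u''(x) v(x) dx = ∫_0^1/2 f(x) v(x) dx.
Integrate the LHS by parts once:
  ∫_0^1/2 −u'' v dx = −[u'(x) v(x)]_0^1/2 + ∫_0^1/2 u'(x) v'(x) dx.
Thus ∫_0^1/2 u'(x) v'(x) dx = ∫_0^1/2 f(x) v(x) dx + [u'(x) v(x)]_0^1/2.
Choose V so that boundary terms are either known or forced to vanish.
u is Dirichlet: u(0) = u(1/2) = 0. Let V = H^1_0(0, 1/2); then v(0) = v(1/2) = 0, and [u' v]_0^1/2 = 0.
Weak formulation: find u (satisfying any essential BC) such that ∫_0^1/2 u'(x) v'(x) dx = ∫_0^1/2 f v dx for all v ∈ V.
Substituting f(x) = sin(6*π*x), the right-hand side is ∫_0^1/2 (sin(6*π*x)) v dx.


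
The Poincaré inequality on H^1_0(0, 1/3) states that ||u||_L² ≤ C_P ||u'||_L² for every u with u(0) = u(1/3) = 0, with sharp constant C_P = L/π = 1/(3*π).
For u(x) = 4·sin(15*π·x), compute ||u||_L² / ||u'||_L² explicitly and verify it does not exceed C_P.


||u||_L² / ||u'||_L² = 1/(15*π) < C_P = 1/(3*π).

u(x) = 4·sin(15*π·x), so u'(x) = 60*π*cos(15*π*x).
Writing u(x) = A·sin(kπx/L) with A = 4 and k = 5, use ∫_0^L sin²(kπx/L) dx = L/2 and ∫_0^L cos²(kπx/L) dx = L/2.
u² = 16·sin²(15*π·x) and (u')² = 3600*π^2·cos²(15*π·x), and each of sin², cos² integrates to L/2 = 1/6 over (0, 1/3).
∫_0^1/3 u² dx = 8/3, so ||u||_L² = 2*sqrt(6)/3.
∫_0^1/3 (u')² dx = 600*π^2, so ||u'||_L² = 10*sqrt(6)*π.
Ratio ||u||_L² / ||u'||_L² = 1/(15*π).
Sharp Poincaré constant on H^1_0(0, 1/3) is C_P = L/π = 1/(3*π), achieved by sin(3*π·x).
This is the k = 5 harmonic; the ratio L/(kπ) is strictly less than C_P = L/π, consistent with the sharp inequality ||u||_L² ≤ C_P ||u'||_L².


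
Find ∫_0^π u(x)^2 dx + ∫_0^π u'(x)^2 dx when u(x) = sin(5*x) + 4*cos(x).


||u||_{H^1(0,π)}^2 = 29*π

u'(x) = -4*sin(x) + 5*cos(5*x).
Expand u² and (u')² and integrate term by term on (0, π), using: for integers n ≥ 1, ∫_0^π sin²(nx) dx = ∫_0^π cos²(nx) dx = π/2; for n ≠ n', ∫_0^π sin(nx)sin(n'x) dx = ∫_0^π cos(nx)cos(n'x) dx = 0; and by product-to-sum, ∫_0^π sin(nx)cos(n'x) dx = ½∫_0^π [sin((n+n')x) + sin((n−n')x)] dx, which is 0 when n+n' is even and 2n/(n²−n'²) when n+n' is odd (it need not vanish on (0, π)).
  u² squared terms: (4)²·∫cos(x)² dx = 16·π/2 = 8*π;  (1)²·∫sin(5x)² dx = 1·π/2 = π/2.
  u² cross terms: 2·(4)·(1)·∫cos(x)·sin(5x) dx = 8·(0) = 0.
  So ∫_0^π u² dx = 8*π + π/2 + 0 = 17*π/2.
  (u')² squared terms: (-4)²·∫sin(x)² dx = 16·π/2 = 8*π;  (5)²·∫cos(5x)² dx = 25·π/2 = 25*π/2.
  (u')² cross terms: 2·(-4)·(5)·∫sin(x)·cos(5x) dx = -40·(0) = 0.
  So ∫_0^π (u')² dx = 8*π + 25*π/2 + 0 = 41*π/2.
||u||_{H^1}^2 = (17*π/2) + (41*π/2) = 29*π.


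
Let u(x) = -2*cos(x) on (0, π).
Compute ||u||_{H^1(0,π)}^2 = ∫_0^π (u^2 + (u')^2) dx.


||u||_{H^1(0,π)}^2 = 4*π

u'(x) = 2*sin(x).
Expand u² and (u')² and integrate term by term on (0, π), using: for integers n ≥ 1, ∫_0^π sin²(nx) dx = ∫_0^π cos²(nx) dx = π/2; for n ≠ n', ∫_0^π sin(nx)sin(n'x) dx = ∫_0^π cos(nx)cos(n'x) dx = 0; and by product-to-sum, ∫_0^π sin(nx)cos(n'x) dx = ½∫_0^π [sin((n+n')x) + sin((n−n')x)] dx, which is 0 when n+n' is even and 2n/(n²−n'²) when n+n' is odd (it need not vanish on (0, π)).
  u² squared terms: (-2)²·∫cos(x)² dx = 4·π/2 = 2*π.
  So ∫_0^π u² dx = 2*π.
  (u')² squared terms: (2)²·∫sin(x)² dx = 4·π/2 = 2*π.
  So ∫_0^π (u')² dx = 2*π.
||u||_{H^1}^2 = (2*π) + (2*π) = 4*π.


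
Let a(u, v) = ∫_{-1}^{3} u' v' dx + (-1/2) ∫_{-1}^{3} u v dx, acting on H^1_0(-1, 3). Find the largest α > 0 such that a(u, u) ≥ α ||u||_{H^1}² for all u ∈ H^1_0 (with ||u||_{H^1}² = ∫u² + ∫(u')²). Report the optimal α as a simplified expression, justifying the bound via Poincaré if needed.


α = (-8 + π^2)/(π^2 + 16)

Coercivity of a(·,·) on H^1_0(-1, 3) means a(u, u) ≥ α ||u||_{H^1}² for every u ∈ H^1_0.
The interval has length L = 4, and Poincaré/coercivity depend only on L. Here a(u, u) = ∫(u')² + (-1/2)·∫u².
Here c = -1/2 < 0 with |c| < (π/L)² = π^2/16, so coercivity still holds. The condition a(u,u) ≥ α||u||_{H^1}² reads (1−α)∫(u')² ≥ (α−c)∫u². Any admissible α is ≤ 1 (rapidly oscillating u have ∫u²/∫(u')² → 0), and α = 1 would force 0 ≥ (1−c)∫u², impossible since c < 1; so 1−α > 0. By the sharp Poincaré inequality on H^1_0 of an interval of length L, ∫(u')² ≥ (π/L)²∫u² with equality for the first sine mode sin(π(x−x₀)/L) (x₀ the left endpoint), so the inequality holds for all u iff (1−α)(π/L)² ≥ α − c, i.e. α ≤ ((π/L)² + c)/((π/L)² + 1) = (1 + c(L/π)²)/(1 + (L/π)²). (Direct route, valid since c ≤ 0: Poincaré gives c∫u² ≥ c(L/π)²∫(u')², so a(u,u) ≥ (1 + c(L/π)²)∫(u')², while ||u||_{H^1}² ≤ (1 + (L/π)²)∫(u')²; dividing yields the same α.) With (π/L)² = π^2/16 and c = -1/2, the largest admissible constant is α = ((π/L)² + c)/((π/L)² + 1).
Simplifying, α = (-8 + π^2)/(π^2 + 16).


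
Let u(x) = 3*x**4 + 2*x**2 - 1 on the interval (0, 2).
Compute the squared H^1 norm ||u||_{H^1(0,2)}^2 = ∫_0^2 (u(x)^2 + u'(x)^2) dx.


||u||_{H^1}^2 = 140006/35

The H^1 norm (squared) on an interval (0, L) is
  ||u||_{H^1}^2 = ∫_0^L u(x)^2 dx + ∫_0^L u'(x)^2 dx.
Compute u'(x) = 12*x**3 + 4*x.
Then u(x)^2 = 9*x**8 + 12*x**6 - 2*x**4 - 4*x**2 + 1 and u'(x)^2 = 144*x**6 + 96*x**4 + 16*x**2.
Integrate each monomial from 0 to 2 using ∫_0^2 c·x^n dx = c·2^(n+1)/(n+1):
  ∫_0^2 u(x)^2 dx = ∫_0^2 (9*x^8 + 12*x^6 - 2*x^4 - 4*x^2 + 1) dx. Term by term:
    ∫_0^2 9*x^8 dx = 512;  ∫_0^2 12*x^6 dx = 1536/7;  ∫_0^2 -2*x^4 dx = -64/5;
    ∫_0^2 -4*x^2 dx = -32/3;  ∫_0^2 1 dx = 2.
  Sum: 512 + 1536/7 − 64/5 − 32/3 + 2 = 74546/105.
  ∫_0^2 u'(x)^2 dx = ∫_0^2 (144*x^6 + 96*x^4 + 16*x^2) dx. Term by term:
    ∫_0^2 144*x^6 dx = 18432/7;  ∫_0^2 96*x^4 dx = 3072/5;  ∫_0^2 16*x^2 dx = 128/3.
  Sum: 18432/7 + 3072/5 + 128/3 = 345472/105.
Adding: ||u||_{H^1}^2 = 74546/105 + 345472/105 = 140006/35.


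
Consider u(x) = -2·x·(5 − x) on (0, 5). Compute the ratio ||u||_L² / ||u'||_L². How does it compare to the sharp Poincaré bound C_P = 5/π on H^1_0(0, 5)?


||u||_L² / ||u'||_L² = sqrt(10)/2 < C_P = 5/π.

u(x) = -2·x·(5 − x), so u'(x) = 4*x - 10.
u(x) = -2·x·(5 − x) vanishes at x = 0 and x = 5, so u ∈ H^1_0(0, 5). Differentiate via the product rule and integrate the resulting polynomials term by term.
  ∫_0^5 u² dx = ∫_0^5 (4*x^4 - 40*x^3 + 100*x^2) dx. Term by term:
    ∫_0^5 4*x^4 dx = 2500;  ∫_0^5 -40*x^3 dx = -6250;  ∫_0^5 100*x^2 dx = 12500/3.
  Sum: 2500 − 6250 + 12500/3 = 1250/3.
  ∫_0^5 (u')² dx = ∫_0^5 (16*x^2 - 80*x + 100) dx. Term by term:
    ∫_0^5 16*x^2 dx = 2000/3;  ∫_0^5 -80*x dx = -1000;  ∫_0^5 100 dx = 500.
  Sum: 2000/3 − 1000 + 500 = 500/3.
∫_0^5 u² dx = 1250/3, so ||u||_L² = 25*sqrt(6)/3.
∫_0^5 (u')² dx = 500/3, so ||u'||_L² = 10*sqrt(15)/3.
Ratio ||u||_L² / ||u'||_L² = sqrt(10)/2.
Sharp Poincaré constant on H^1_0(0, 5) is C_P = L/π = 5/π, achieved by sin(π/5·x).
A polynomial bump cannot attain the sharp Poincaré constant (only the first sine eigenfunction does), so the ratio is strictly less than C_P, consistent with ||u||_L² ≤ C_P ||u'||_L².


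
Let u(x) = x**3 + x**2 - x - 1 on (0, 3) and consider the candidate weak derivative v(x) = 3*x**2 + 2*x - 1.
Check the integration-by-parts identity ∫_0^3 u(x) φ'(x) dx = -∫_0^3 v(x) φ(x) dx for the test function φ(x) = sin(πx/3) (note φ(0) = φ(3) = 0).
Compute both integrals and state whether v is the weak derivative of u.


LHS = -93/π + 324/π^3, RHS = -93/π + 324/π^3. Yes, v = u' weakly.

u(x) = x**3 + x**2 - x - 1, classical derivative u'(x) = 3*x**2 + 2*x - 1.
φ(x) = sin(πx/3), so φ'(x) = π*cos(π*x/3)/3.
Note φ(0) = φ(3) = 0, so the boundary term u·φ vanishes.
LHS = ∫_0^3 u(x) φ'(x) dx = ∫_0^3 (π*x^3*cos(π*x/3)/3 + π*x^2*cos(π*x/3)/3 - π*x*cos(π*x/3)/3 - π*cos(π*x/3)/3) dx. Term by term:
  ∫_0^3 -π*cos(π*x/3)/3 dx = 0;  ∫_0^3 -π*x*cos(π*x/3)/3 dx = 6/π;  ∫_0^3 π*x^2*cos(π*x/3)/3 dx = -18/π;
  ∫_0^3 π*x^3*cos(π*x/3)/3 dx = -81/π + 324/π^3.
Sum: 0 + 6/π − 18/π + -81/π + 324/π^3 = -93/π + 324/π^3.
So LHS = -93/π + 324/π^3.
∫_0^3 v(x) φ(x) dx = ∫_0^3 (3*x^2*sin(π*x/3) + 2*x*sin(π*x/3) - sin(π*x/3)) dx. Term by term:
  ∫_0^3 -sin(π*x/3) dx = -6/π;  ∫_0^3 2*x*sin(π*x/3) dx = 18/π;  ∫_0^3 3*x^2*sin(π*x/3) dx = -324/π^3 + 81/π.
Sum: -6/π + 18/π + -324/π^3 + 81/π = -324/π^3 + 93/π.
So RHS = -∫_0^3 v(x) φ(x) dx = -93/π + 324/π^3.
LHS = RHS, so the identity holds for this test φ.
Moreover u is smooth here and v(x) = u'(x) = 3*x**2 + 2*x - 1 pointwise, so the identity holds for every test function. Hence v is the weak derivative of u.


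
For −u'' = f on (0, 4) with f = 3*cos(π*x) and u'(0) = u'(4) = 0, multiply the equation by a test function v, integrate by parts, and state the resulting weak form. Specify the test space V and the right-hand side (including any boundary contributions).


V = H^1(0, 4) (no boundary constraint on v; u is determined up to an additive constant); weak form: ∫_0^4 u'v' dx = ∫_0^4 (3*cos(π*x)) v dx for all v ∈ V.

Multiply both sides by a test function v and integrate from 0 to 4:
  ∫_0^4 −u''(x) v(x) dx = ∫_0^4 f(x) v(x) dx.
Integrate the LHS by parts once:
  ∫_0^4 −u'' v dx = −[u'(x) v(x)]_0^4 + ∫_0^4 u'(x) v'(x) dx.
Thus ∫_0^4 u'(x) v'(x) dx = ∫_0^4 f(x) v(x) dx + [u'(x) v(x)]_0^4.
Choose V so that boundary terms are either known or forced to vanish.
u has homogeneous Neumann: u'(0) = u'(4) = 0. So [u' v]_0^4 = 0·v(4) − 0·v(0) = 0 for any v; take V = H^1(0, 4).
Weak formulation: find u (satisfying any essential BC) such that ∫_0^4 u'(x) v'(x) dx = ∫_0^4 f v dx for all v ∈ V (homogeneous Neumann, so boundary terms vanish).
Substituting f(x) = 3*cos(π*x), the right-hand side is ∫_0^4 (3*cos(π*x)) v dx.
Compatibility check (pure Neumann): taking v ≡ 1 ∈ V gives 0 = ∫_0^4 f dx + (0) − (0), i.e. ∫_0^4 f dx must equal u'(0) − u'(4) = 0. Indeed ∫_0^4 (3*cos(π*x)) dx = 0, so the data are compatible. The solution is then unique only up to an additive constant (fix it e.g. by requiring ∫_0^4 u dx = 0).


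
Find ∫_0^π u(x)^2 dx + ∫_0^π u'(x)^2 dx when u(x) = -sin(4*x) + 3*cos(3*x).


||u||_{H^1(0,π)}^2 = -480/7 + 107*π/2

u'(x) = -9*sin(3*x) - 4*cos(4*x).
Expand u² and (u')² and integrate term by term on (0, π), using: for integers n ≥ 1, ∫_0^π sin²(nx) dx = ∫_0^π cos²(nx) dx = π/2; for n ≠ n', ∫_0^π sin(nx)sin(n'x) dx = ∫_0^π cos(nx)cos(n'x) dx = 0; and by product-to-sum, ∫_0^π sin(nx)cos(n'x) dx = ½∫_0^π [sin((n+n')x) + sin((n−n')x)] dx, which is 0 when n+n' is even and 2n/(n²−n'²) when n+n' is odd (it need not vanish on (0, π)).
  u² squared terms: (-1)²·∫sin(4x)² dx = 1·π/2 = π/2;  (3)²·∫cos(3x)² dx = 9·π/2 = 9*π/2.
  u² cross terms: 2·(-1)·(3)·∫sin(4x)·cos(3x) dx = -6·(8/7) = -48/7.
  So ∫_0^π u² dx = π/2 + 9*π/2 − 48/7 = -48/7 + 5*π.
  (u')² squared terms: (-9)²·∫sin(3x)² dx = 81·π/2 = 81*π/2;  (-4)²·∫cos(4x)² dx = 16·π/2 = 8*π.
  (u')² cross terms: 2·(-9)·(-4)·∫sin(3x)·cos(4x) dx = 72·(-6/7) = -432/7.
  So ∫_0^π (u')² dx = 81*π/2 + 8*π − 432/7 = -432/7 + 97*π/2.
||u||_{H^1}^2 = (-48/7 + 5*π) + (-432/7 + 97*π/2) = -480/7 + 107*π/2.


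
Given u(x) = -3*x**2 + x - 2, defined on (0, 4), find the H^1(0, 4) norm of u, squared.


||u||_{H^1}^2 = 35948/15

The H^1 norm (squared) on an interval (0, L) is
  ||u||_{H^1}^2 = ∫_0^L u(x)^2 dx + ∫_0^L u'(x)^2 dx.
Compute u'(x) = 1 - 6*x.
Then u(x)^2 = 9*x**4 - 6*x**3 + 13*x**2 - 4*x + 4 and u'(x)^2 = 36*x**2 - 12*x + 1.
Integrate each monomial from 0 to 4 using ∫_0^4 c·x^n dx = c·4^(n+1)/(n+1):
  ∫_0^4 u(x)^2 dx = ∫_0^4 (9*x^4 - 6*x^3 + 13*x^2 - 4*x + 4) dx. Term by term:
    ∫_0^4 9*x^4 dx = 9216/5;  ∫_0^4 -6*x^3 dx = -384;  ∫_0^4 13*x^2 dx = 832/3;
    ∫_0^4 -4*x dx = -32;  ∫_0^4 4 dx = 16.
  Sum: 9216/5 − 384 + 832/3 − 32 + 16 = 25808/15.
  ∫_0^4 u'(x)^2 dx = ∫_0^4 (36*x^2 - 12*x + 1) dx. Term by term:
    ∫_0^4 36*x^2 dx = 768;  ∫_0^4 -12*x dx = -96;  ∫_0^4 1 dx = 4.
  Sum: 768 − 96 + 4 = 676.
Adding: ||u||_{H^1}^2 = 25808/15 + 676 = 35948/15.


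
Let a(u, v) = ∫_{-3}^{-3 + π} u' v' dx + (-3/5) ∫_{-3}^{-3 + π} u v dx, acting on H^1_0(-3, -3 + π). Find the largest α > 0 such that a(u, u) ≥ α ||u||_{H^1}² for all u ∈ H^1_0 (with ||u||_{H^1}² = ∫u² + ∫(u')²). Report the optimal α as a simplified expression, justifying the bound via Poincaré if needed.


α = 1/5

Coercivity of a(·,·) on H^1_0(-3, -3 + π) means a(u, u) ≥ α ||u||_{H^1}² for every u ∈ H^1_0.
The interval has length L = π, and Poincaré/coercivity depend only on L. Here a(u, u) = ∫(u')² + (-3/5)·∫u².
Here c = -3/5 < 0 with |c| < (π/L)² = 1, so coercivity still holds. The condition a(u,u) ≥ α||u||_{H^1}² reads (1−α)∫(u')² ≥ (α−c)∫u². Any admissible α is ≤ 1 (rapidly oscillating u have ∫u²/∫(u')² → 0), and α = 1 would force 0 ≥ (1−c)∫u², impossible since c < 1; so 1−α > 0. By the sharp Poincaré inequality on H^1_0 of an interval of length L, ∫(u')² ≥ (π/L)²∫u² with equality for the first sine mode sin(π(x−x₀)/L) (x₀ the left endpoint), so the inequality holds for all u iff (1−α)(π/L)² ≥ α − c, i.e. α ≤ ((π/L)² + c)/((π/L)² + 1) = (1 + c(L/π)²)/(1 + (L/π)²). (Direct route, valid since c ≤ 0: Poincaré gives c∫u² ≥ c(L/π)²∫(u')², so a(u,u) ≥ (1 + c(L/π)²)∫(u')², while ||u||_{H^1}² ≤ (1 + (L/π)²)∫(u')²; dividing yields the same α.) With (π/L)² = 1 and c = -3/5, the largest admissible constant is α = ((π/L)² + c)/((π/L)² + 1).
Simplifying, α = 1/5.


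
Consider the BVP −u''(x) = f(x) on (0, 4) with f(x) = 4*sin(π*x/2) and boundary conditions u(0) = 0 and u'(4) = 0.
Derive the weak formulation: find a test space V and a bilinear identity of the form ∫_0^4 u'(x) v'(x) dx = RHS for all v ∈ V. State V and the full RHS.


V = {v ∈ H^1(0, 4) : v(0) = 0} (test functions vanish at x = 0 where u is specified); weak form: ∫_0^4 u'v' dx = ∫_0^4 (4*sin(π*x/2)) v dx for all v ∈ V.

Multiply both sides by a test function v and integrate from 0 to 4:
  ∫_0^4 −u''(x) v(x) dx = ∫_0^4 f(x) v(x) dx.
Integrate the LHS by parts once:
  ∫_0^4 −u'' v dx = −[u'(x) v(x)]_0^4 + ∫_0^4 u'(x) v'(x) dx.
Thus ∫_0^4 u'(x) v'(x) dx = ∫_0^4 f(x) v(x) dx + [u'(x) v(x)]_0^4.
Choose V so that boundary terms are either known or forced to vanish.
Mixed BC: u(0) = 0 (Dirichlet) and u'(4) = 0 (Neumann). Define V = {v ∈ H^1(0, 4) : v(0) = 0}. Then [u' v]_0^4 = u'(4)·v(4) − u'(0)·0 = 0.
Weak formulation: find u (satisfying any essential BC) such that ∫_0^4 u'(x) v'(x) dx = ∫_0^4 f v dx for all v ∈ V (Dirichlet at 0 absorbed into V; the Neumann datum at x = 4 is zero, so no boundary term remains).
Substituting f(x) = 4*sin(π*x/2), the right-hand side is ∫_0^4 (4*sin(π*x/2)) v dx.


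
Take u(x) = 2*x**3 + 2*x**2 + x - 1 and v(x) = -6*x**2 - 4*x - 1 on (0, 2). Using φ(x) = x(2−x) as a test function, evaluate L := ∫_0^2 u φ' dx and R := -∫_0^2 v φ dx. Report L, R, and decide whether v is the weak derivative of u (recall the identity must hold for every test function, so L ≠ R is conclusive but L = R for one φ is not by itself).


LHS = -244/15, RHS = 244/15. No, v is not the weak derivative of u.

u(x) = 2*x**3 + 2*x**2 + x - 1, classical derivative u'(x) = 6*x**2 + 4*x + 1.
φ(x) = x(2−x), so φ'(x) = 2 - 2*x.
Note φ(0) = φ(2) = 0, so the boundary term u·φ vanishes.
LHS = ∫_0^2 u(x) φ'(x) dx = ∫_0^2 (-4*x^4 + 2*x^2 + 4*x - 2) dx. Term by term:
  ∫_0^2 -4*x^4 dx = -128/5;  ∫_0^2 2*x^2 dx = 16/3;  ∫_0^2 4*x dx = 8;
  ∫_0^2 -2 dx = -4.
Sum: -128/5 + 16/3 + 8 − 4 = -244/15.
So LHS = -244/15.
∫_0^2 v(x) φ(x) dx = ∫_0^2 (6*x^4 - 8*x^3 - 7*x^2 - 2*x) dx. Term by term:
  ∫_0^2 6*x^4 dx = 192/5;  ∫_0^2 -8*x^3 dx = -32;  ∫_0^2 -7*x^2 dx = -56/3;
  ∫_0^2 -2*x dx = -4.
Sum: 192/5 − 32 − 56/3 − 4 = -244/15.
So RHS = -∫_0^2 v(x) φ(x) dx = 244/15.
LHS − RHS = -488/15 ≠ 0, so the identity fails.
(For a valid weak derivative the identity must hold for EVERY test function, in particular this one. The failure shows v is NOT the weak derivative of u.)
Correct weak derivative would be u'(x) = 6*x**2 + 4*x + 1.


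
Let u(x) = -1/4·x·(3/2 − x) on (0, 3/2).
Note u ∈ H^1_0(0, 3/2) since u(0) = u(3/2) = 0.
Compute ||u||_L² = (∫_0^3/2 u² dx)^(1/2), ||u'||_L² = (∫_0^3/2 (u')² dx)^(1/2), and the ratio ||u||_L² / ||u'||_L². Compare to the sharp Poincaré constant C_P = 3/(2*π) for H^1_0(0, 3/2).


||u||_L² / ||u'||_L² = 3*sqrt(10)/20 < C_P = 3/(2*π).

u(x) = -1/4·x·(3/2 − x), so u'(x) = x/2 - 3/8.
u(x) = -1/4·x·(3/2 − x) vanishes at x = 0 and x = 3/2, so u ∈ H^1_0(0, 3/2). Differentiate via the product rule and integrate the resulting polynomials term by term.
  ∫_0^3/2 u² dx = ∫_0^3/2 (x^4/16 - 3*x^3/16 + 9*x^2/64) dx. Term by term:
    ∫_0^3/2 x^4/16 dx = 243/2560;  ∫_0^3/2 -3*x^3/16 dx = -243/1024;  ∫_0^3/2 9*x^2/64 dx = 81/512.
  Sum: 243/2560 − 243/1024 + 81/512 = 81/5120.
  ∫_0^3/2 (u')² dx = ∫_0^3/2 (x^2/4 - 3*x/8 + 9/64) dx. Term by term:
    ∫_0^3/2 x^2/4 dx = 9/32;  ∫_0^3/2 -3*x/8 dx = -27/64;  ∫_0^3/2 9/64 dx = 27/128.
  Sum: 9/32 − 27/64 + 27/128 = 9/128.
∫_0^3/2 u² dx = 81/5120, so ||u||_L² = 9*sqrt(5)/160.
∫_0^3/2 (u')² dx = 9/128, so ||u'||_L² = 3*sqrt(2)/16.
Ratio ||u||_L² / ||u'||_L² = 3*sqrt(10)/20.
Sharp Poincaré constant on H^1_0(0, 3/2) is C_P = L/π = 3/(2*π), achieved by sin(2*π/3·x).
A polynomial bump cannot attain the sharp Poincaré constant (only the first sine eigenfunction does), so the ratio is strictly less than C_P, consistent with ||u||_L² ≤ C_P ||u'||_L².


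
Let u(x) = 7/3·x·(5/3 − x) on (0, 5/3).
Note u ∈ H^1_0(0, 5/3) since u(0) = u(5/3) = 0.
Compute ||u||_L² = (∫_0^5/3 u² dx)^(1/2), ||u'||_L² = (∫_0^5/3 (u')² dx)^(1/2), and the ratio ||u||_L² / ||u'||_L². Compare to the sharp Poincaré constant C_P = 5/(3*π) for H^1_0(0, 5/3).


||u||_L² / ||u'||_L² = sqrt(10)/6 < C_P = 5/(3*π).

u(x) = 7/3·x·(5/3 − x), so u'(x) = 35/9 - 14*x/3.
u(x) = 7/3·x·(5/3 − x) vanishes at x = 0 and x = 5/3, so u ∈ H^1_0(0, 5/3). Differentiate via the product rule and integrate the resulting polynomials term by term.
  ∫_0^5/3 u² dx = ∫_0^5/3 (49*x^4/9 - 490*x^3/27 + 1225*x^2/81) dx. Term by term:
    ∫_0^5/3 49*x^4/9 dx = 30625/2187;  ∫_0^5/3 -490*x^3/27 dx = -153125/4374;  ∫_0^5/3 1225*x^2/81 dx = 153125/6561.
  Sum: 30625/2187 − 153125/4374 + 153125/6561 = 30625/13122.
  ∫_0^5/3 (u')² dx = ∫_0^5/3 (196*x^2/9 - 980*x/27 + 1225/81) dx. Term by term:
    ∫_0^5/3 196*x^2/9 dx = 24500/729;  ∫_0^5/3 -980*x/27 dx = -12250/243;  ∫_0^5/3 1225/81 dx = 6125/243.
  Sum: 24500/729 − 12250/243 + 6125/243 = 6125/729.
∫_0^5/3 u² dx = 30625/13122, so ||u||_L² = 175*sqrt(2)/162.
∫_0^5/3 (u')² dx = 6125/729, so ||u'||_L² = 35*sqrt(5)/27.
Ratio ||u||_L² / ||u'||_L² = sqrt(10)/6.
Sharp Poincaré constant on H^1_0(0, 5/3) is C_P = L/π = 5/(3*π), achieved by sin(3*π/5·x).
A polynomial bump cannot attain the sharp Poincaré constant (only the first sine eigenfunction does), so the ratio is strictly less than C_P, consistent with ||u||_L² ≤ C_P ||u'||_L².


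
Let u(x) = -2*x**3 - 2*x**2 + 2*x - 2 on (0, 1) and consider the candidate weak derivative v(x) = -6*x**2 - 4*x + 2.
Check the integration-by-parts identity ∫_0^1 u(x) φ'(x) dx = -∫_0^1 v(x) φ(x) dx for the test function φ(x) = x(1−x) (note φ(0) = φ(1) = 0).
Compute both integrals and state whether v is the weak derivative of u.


LHS = 3/10, RHS = 3/10. Yes, v = u' weakly.

u(x) = -2*x**3 - 2*x**2 + 2*x - 2, classical derivative u'(x) = -6*x**2 - 4*x + 2.
φ(x) = x(1−x), so φ'(x) = 1 - 2*x.
Note φ(0) = φ(1) = 0, so the boundary term u·φ vanishes.
LHS = ∫_0^1 u(x) φ'(x) dx = ∫_0^1 (4*x^4 + 2*x^3 - 6*x^2 + 6*x - 2) dx. Term by term:
  ∫_0^1 4*x^4 dx = 4/5;  ∫_0^1 2*x^3 dx = 1/2;  ∫_0^1 -6*x^2 dx = -2;
  ∫_0^1 6*x dx = 3;  ∫_0^1 -2 dx = -2.
Sum: 4/5 + 1/2 − 2 + 3 − 2 = 3/10.
So LHS = 3/10.
∫_0^1 v(x) φ(x) dx = ∫_0^1 (6*x^4 - 2*x^3 - 6*x^2 + 2*x) dx. Term by term:
  ∫_0^1 6*x^4 dx = 6/5;  ∫_0^1 -2*x^3 dx = -1/2;  ∫_0^1 -6*x^2 dx = -2;
  ∫_0^1 2*x dx = 1.
Sum: 6/5 − 1/2 − 2 + 1 = -3/10.
So RHS = -∫_0^1 v(x) φ(x) dx = 3/10.
LHS = RHS, so the identity holds for this test φ.
Moreover u is smooth here and v(x) = u'(x) = -6*x**2 - 4*x + 2 pointwise, so the identity holds for every test function. Hence v is the weak derivative of u.


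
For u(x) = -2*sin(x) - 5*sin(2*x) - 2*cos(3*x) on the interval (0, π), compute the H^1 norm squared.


||u||_{H^1(0,π)}^2 = -160 + 173*π/2

u'(x) = 6*sin(3*x) - 2*cos(x) - 10*cos(2*x).
Expand u² and (u')² and integrate term by term on (0, π), using: for integers n ≥ 1, ∫_0^π sin²(nx) dx = ∫_0^π cos²(nx) dx = π/2; for n ≠ n', ∫_0^π sin(nx)sin(n'x) dx = ∫_0^π cos(nx)cos(n'x) dx = 0; and by product-to-sum, ∫_0^π sin(nx)cos(n'x) dx = ½∫_0^π [sin((n+n')x) + sin((n−n')x)] dx, which is 0 when n+n' is even and 2n/(n²−n'²) when n+n' is odd (it need not vanish on (0, π)).
  u² squared terms: (-5)²·∫sin(2x)² dx = 25·π/2 = 25*π/2;  (-2)²·∫cos(3x)² dx = 4·π/2 = 2*π;  (-2)²·∫sin(x)² dx = 4·π/2 = 2*π.
  u² cross terms: 2·(-5)·(-2)·∫sin(2x)·cos(3x) dx = 20·(-4/5) = -16;  2·(-5)·(-2)·∫sin(2x)·sin(x) dx = 20·(0) = 0;  2·(-2)·(-2)·∫cos(3x)·sin(x) dx = 8·(0) = 0.
  So ∫_0^π u² dx = 25*π/2 + 2*π + 2*π − 16 + 0 + 0 = -16 + 33*π/2.
  (u')² squared terms: (-10)²·∫cos(2x)² dx = 100·π/2 = 50*π;  (-2)²·∫cos(x)² dx = 4·π/2 = 2*π;  (6)²·∫sin(3x)² dx = 36·π/2 = 18*π.
  (u')² cross terms: 2·(-10)·(-2)·∫cos(2x)·cos(x) dx = 40·(0) = 0;  2·(-10)·(6)·∫cos(2x)·sin(3x) dx = -120·(6/5) = -144;  2·(-2)·(6)·∫cos(x)·sin(3x) dx = -24·(0) = 0.
  So ∫_0^π (u')² dx = 50*π + 2*π + 18*π + 0 − 144 + 0 = -144 + 70*π.
||u||_{H^1}^2 = (-16 + 33*π/2) + (-144 + 70*π) = -160 + 173*π/2.


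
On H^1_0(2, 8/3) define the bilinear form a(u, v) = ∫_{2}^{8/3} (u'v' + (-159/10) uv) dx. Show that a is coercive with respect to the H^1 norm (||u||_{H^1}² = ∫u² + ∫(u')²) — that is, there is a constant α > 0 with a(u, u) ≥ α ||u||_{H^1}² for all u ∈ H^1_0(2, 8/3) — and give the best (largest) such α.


α = 3*(-106 + 15*π^2)/(5*(4 + 9*π^2))

Coercivity of a(·,·) on H^1_0(2, 8/3) means a(u, u) ≥ α ||u||_{H^1}² for every u ∈ H^1_0.
The interval has length L = 2/3, and Poincaré/coercivity depend only on L. Here a(u, u) = ∫(u')² + (-159/10)·∫u².
Here c = -159/10 < 0 with |c| < (π/L)² = 9*π^2/4, so coercivity still holds. The condition a(u,u) ≥ α||u||_{H^1}² reads (1−α)∫(u')² ≥ (α−c)∫u². Any admissible α is ≤ 1 (rapidly oscillating u have ∫u²/∫(u')² → 0), and α = 1 would force 0 ≥ (1−c)∫u², impossible since c < 1; so 1−α > 0. By the sharp Poincaré inequality on H^1_0 of an interval of length L, ∫(u')² ≥ (π/L)²∫u² with equality for the first sine mode sin(π(x−x₀)/L) (x₀ the left endpoint), so the inequality holds for all u iff (1−α)(π/L)² ≥ α − c, i.e. α ≤ ((π/L)² + c)/((π/L)² + 1) = (1 + c(L/π)²)/(1 + (L/π)²). (Direct route, valid since c ≤ 0: Poincaré gives c∫u² ≥ c(L/π)²∫(u')², so a(u,u) ≥ (1 + c(L/π)²)∫(u')², while ||u||_{H^1}² ≤ (1 + (L/π)²)∫(u')²; dividing yields the same α.) With (π/L)² = 9*π^2/4 and c = -159/10, the largest admissible constant is α = ((π/L)² + c)/((π/L)² + 1).
Simplifying, α = 3*(-106 + 15*π^2)/(5*(4 + 9*π^2)).


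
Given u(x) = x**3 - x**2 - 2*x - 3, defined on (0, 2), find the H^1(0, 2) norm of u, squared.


||u||_{H^1}^2 = 1774/35

The H^1 norm (squared) on an interval (0, L) is
  ||u||_{H^1}^2 = ∫_0^L u(x)^2 dx + ∫_0^L u'(x)^2 dx.
Compute u'(x) = 3*x**2 - 2*x - 2.
Then u(x)^2 = x**6 - 2*x**5 - 3*x**4 - 2*x**3 + 10*x**2 + 12*x + 9 and u'(x)^2 = 9*x**4 - 12*x**3 - 8*x**2 + 8*x + 4.
Integrate each monomial from 0 to 2 using ∫_0^2 c·x^n dx = c·2^(n+1)/(n+1):
  ∫_0^2 u(x)^2 dx = ∫_0^2 (x^6 - 2*x^5 - 3*x^4 - 2*x^3 + 10*x^2 + 12*x + 9) dx. Term by term:
    ∫_0^2 x^6 dx = 128/7;  ∫_0^2 -2*x^5 dx = -64/3;  ∫_0^2 -3*x^4 dx = -96/5;
    ∫_0^2 -2*x^3 dx = -8;  ∫_0^2 10*x^2 dx = 80/3;  ∫_0^2 12*x dx = 24;
    ∫_0^2 9 dx = 18.
  Sum: 128/7 − 64/3 − 96/5 − 8 + 80/3 + 24 + 18 = 4034/105.
  ∫_0^2 u'(x)^2 dx = ∫_0^2 (9*x^4 - 12*x^3 - 8*x^2 + 8*x + 4) dx. Term by term:
    ∫_0^2 9*x^4 dx = 288/5;  ∫_0^2 -12*x^3 dx = -48;  ∫_0^2 -8*x^2 dx = -64/3;
    ∫_0^2 8*x dx = 16;  ∫_0^2 4 dx = 8.
  Sum: 288/5 − 48 − 64/3 + 16 + 8 = 184/15.
Adding: ||u||_{H^1}^2 = 4034/105 + 184/15 = 1774/35.


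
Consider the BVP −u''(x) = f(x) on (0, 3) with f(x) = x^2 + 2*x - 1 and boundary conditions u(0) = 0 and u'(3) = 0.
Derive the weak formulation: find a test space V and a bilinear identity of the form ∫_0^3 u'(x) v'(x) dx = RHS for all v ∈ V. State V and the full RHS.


V = {v ∈ H^1(0, 3) : v(0) = 0} (test functions vanish at x = 0 where u is specified); weak form: ∫_0^3 u'v' dx = ∫_0^3 (x^2 + 2*x - 1) v dx for all v ∈ V.

Multiply both sides by a test function v and integrate from 0 to 3:
  ∫_0^3 −u''(x) v(x) dx = ∫_0^3 f(x) v(x) dx.
Integrate the LHS by parts once:
  ∫_0^3 −u'' v dx = −[u'(x) v(x)]_0^3 + ∫_0^3 u'(x) v'(x) dx.
Thus ∫_0^3 u'(x) v'(x) dx = ∫_0^3 f(x) v(x) dx + [u'(x) v(x)]_0^3.
Choose V so that boundary terms are either known or forced to vanish.
Mixed BC: u(0) = 0 (Dirichlet) and u'(3) = 0 (Neumann). Define V = {v ∈ H^1(0, 3) : v(0) = 0}. Then [u' v]_0^3 = u'(3)·v(3) − u'(0)·0 = 0.
Weak formulation: find u (satisfying any essential BC) such that ∫_0^3 u'(x) v'(x) dx = ∫_0^3 f v dx for all v ∈ V (Dirichlet at 0 absorbed into V; the Neumann datum at x = 3 is zero, so no boundary term remains).
Substituting f(x) = x^2 + 2*x - 1, the right-hand side is ∫_0^3 (x^2 + 2*x - 1) v dx.


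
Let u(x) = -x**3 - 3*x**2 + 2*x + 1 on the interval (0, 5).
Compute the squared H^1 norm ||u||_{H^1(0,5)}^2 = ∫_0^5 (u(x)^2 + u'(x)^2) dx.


||u||_{H^1}^2 = 1665925/42

The H^1 norm (squared) on an interval (0, L) is
  ||u||_{H^1}^2 = ∫_0^L u(x)^2 dx + ∫_0^L u'(x)^2 dx.
Compute u'(x) = -3*x**2 - 6*x + 2.
Then u(x)^2 = x**6 + 6*x**5 + 5*x**4 - 14*x**3 - 2*x**2 + 4*x + 1 and u'(x)^2 = 9*x**4 + 36*x**3 + 24*x**2 - 24*x + 4.
Integrate each monomial from 0 to 5 using ∫_0^5 c·x^n dx = c·5^(n+1)/(n+1):
  ∫_0^5 u(x)^2 dx = ∫_0^5 (x^6 + 6*x^5 + 5*x^4 - 14*x^3 - 2*x^2 + 4*x + 1) dx. Term by term:
    ∫_0^5 x^6 dx = 78125/7;  ∫_0^5 6*x^5 dx = 15625;  ∫_0^5 5*x^4 dx = 3125;
    ∫_0^5 -14*x^3 dx = -4375/2;  ∫_0^5 -2*x^2 dx = -250/3;  ∫_0^5 4*x dx = 50;
    ∫_0^5 1 dx = 5.
  Sum: 78125/7 + 15625 + 3125 − 4375/2 − 250/3 + 50 + 5 = 1163185/42.
  ∫_0^5 u'(x)^2 dx = ∫_0^5 (9*x^4 + 36*x^3 + 24*x^2 - 24*x + 4) dx. Term by term:
    ∫_0^5 9*x^4 dx = 5625;  ∫_0^5 36*x^3 dx = 5625;  ∫_0^5 24*x^2 dx = 1000;
    ∫_0^5 -24*x dx = -300;  ∫_0^5 4 dx = 20.
  Sum: 5625 + 5625 + 1000 − 300 + 20 = 11970.
Adding: ||u||_{H^1}^2 = 1163185/42 + 11970 = 1665925/42.


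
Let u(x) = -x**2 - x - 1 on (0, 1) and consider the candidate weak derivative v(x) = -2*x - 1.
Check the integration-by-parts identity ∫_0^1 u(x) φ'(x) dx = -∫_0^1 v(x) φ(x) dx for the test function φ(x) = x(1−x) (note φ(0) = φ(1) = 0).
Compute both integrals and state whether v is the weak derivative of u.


LHS = 1/3, RHS = 1/3. Yes, v = u' weakly.

u(x) = -x**2 - x - 1, classical derivative u'(x) = -2*x - 1.
φ(x) = x(1−x), so φ'(x) = 1 - 2*x.
Note φ(0) = φ(1) = 0, so the boundary term u·φ vanishes.
LHS = ∫_0^1 u(x) φ'(x) dx = ∫_0^1 (2*x^3 + x^2 + x - 1) dx. Term by term:
  ∫_0^1 2*x^3 dx = 1/2;  ∫_0^1 x^2 dx = 1/3;  ∫_0^1 x dx = 1/2;
  ∫_0^1 -1 dx = -1.
Sum: 1/2 + 1/3 + 1/2 − 1 = 1/3.
So LHS = 1/3.
∫_0^1 v(x) φ(x) dx = ∫_0^1 (2*x^3 - x^2 - x) dx. Term by term:
  ∫_0^1 2*x^3 dx = 1/2;  ∫_0^1 -x^2 dx = -1/3;  ∫_0^1 -x dx = -1/2.
Sum: 1/2 − 1/3 − 1/2 = -1/3.
So RHS = -∫_0^1 v(x) φ(x) dx = 1/3.
LHS = RHS, so the identity holds for this test φ.
Moreover u is smooth here and v(x) = u'(x) = -2*x - 1 pointwise, so the identity holds for every test function. Hence v is the weak derivative of u.


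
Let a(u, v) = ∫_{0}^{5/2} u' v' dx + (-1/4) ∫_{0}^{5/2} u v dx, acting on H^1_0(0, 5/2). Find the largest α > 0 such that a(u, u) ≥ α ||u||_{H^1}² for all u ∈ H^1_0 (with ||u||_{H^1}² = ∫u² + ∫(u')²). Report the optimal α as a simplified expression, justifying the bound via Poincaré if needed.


α = (-25 + 16*π^2)/(4*(25 + 4*π^2))

Coercivity of a(·,·) on H^1_0(0, 5/2) means a(u, u) ≥ α ||u||_{H^1}² for every u ∈ H^1_0.
The interval has length L = 5/2, and Poincaré/coercivity depend only on L. Here a(u, u) = ∫(u')² + (-1/4)·∫u².
Here c = -1/4 < 0 with |c| < (π/L)² = 4*π^2/25, so coercivity still holds. The condition a(u,u) ≥ α||u||_{H^1}² reads (1−α)∫(u')² ≥ (α−c)∫u². Any admissible α is ≤ 1 (rapidly oscillating u have ∫u²/∫(u')² → 0), and α = 1 would force 0 ≥ (1−c)∫u², impossible since c < 1; so 1−α > 0. By the sharp Poincaré inequality on H^1_0 of an interval of length L, ∫(u')² ≥ (π/L)²∫u² with equality for the first sine mode sin(π(x−x₀)/L) (x₀ the left endpoint), so the inequality holds for all u iff (1−α)(π/L)² ≥ α − c, i.e. α ≤ ((π/L)² + c)/((π/L)² + 1) = (1 + c(L/π)²)/(1 + (L/π)²). (Direct route, valid since c ≤ 0: Poincaré gives c∫u² ≥ c(L/π)²∫(u')², so a(u,u) ≥ (1 + c(L/π)²)∫(u')², while ||u||_{H^1}² ≤ (1 + (L/π)²)∫(u')²; dividing yields the same α.) With (π/L)² = 4*π^2/25 and c = -1/4, the largest admissible constant is α = ((π/L)² + c)/((π/L)² + 1).
Simplifying, α = (-25 + 16*π^2)/(4*(25 + 4*π^2)).


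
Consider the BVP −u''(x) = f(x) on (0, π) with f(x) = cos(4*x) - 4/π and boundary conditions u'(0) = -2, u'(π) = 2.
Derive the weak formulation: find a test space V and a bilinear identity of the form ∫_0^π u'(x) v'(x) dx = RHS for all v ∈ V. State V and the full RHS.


V = H^1(0, π) (v unrestricted at boundary; u is determined up to an additive constant); weak form: ∫_0^π u'v' dx = ∫_0^π (cos(4*x) - 4/π) v dx + 2·v(π) + 2·v(0) for all v ∈ V.

Multiply both sides by a test function v and integrate from 0 to π:
  ∫_0^π −u''(x) v(x) dx = ∫_0^π f(x) v(x) dx.
Integrate the LHS by parts once:
  ∫_0^π −u'' v dx = −[u'(x) v(x)]_0^π + ∫_0^π u'(x) v'(x) dx.
Thus ∫_0^π u'(x) v'(x) dx = ∫_0^π f(x) v(x) dx + [u'(x) v(x)]_0^π.
Choose V so that boundary terms are either known or forced to vanish.
u has inhomogeneous Neumann u'(0) = -2, u'(π) = 2. [u' v]_0^π = (2)·v(π) − (-2)·v(0) = 2·v(π) + 2·v(0). Take V = H^1(0, π); boundary term becomes part of RHS.
Weak formulation: find u (satisfying any essential BC) such that ∫_0^π u'(x) v'(x) dx = ∫_0^π f v dx + 2·v(π) + 2·v(0) for all v ∈ V (Neumann data are natural BCs: they enter the RHS as boundary terms).
Substituting f(x) = cos(4*x) - 4/π, the right-hand side is ∫_0^π (cos(4*x) - 4/π) v dx + 2·v(π) + 2·v(0).
Compatibility check (pure Neumann): taking v ≡ 1 ∈ V gives 0 = ∫_0^π f dx + (2) − (-2), i.e. ∫_0^π f dx must equal u'(0) − u'(π) = -4. Indeed ∫_0^π (cos(4*x) - 4/π) dx = -4, so the data are compatible. The solution is then unique only up to an additive constant (fix it e.g. by requiring ∫_0^π u dx = 0).


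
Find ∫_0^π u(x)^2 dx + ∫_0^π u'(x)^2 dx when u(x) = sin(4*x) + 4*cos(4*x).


||u||_{H^1(0,π)}^2 = 289*π/2

u'(x) = -16*sin(4*x) + 4*cos(4*x).
Expand u² and (u')² and integrate term by term on (0, π), using: for integers n ≥ 1, ∫_0^π sin²(nx) dx = ∫_0^π cos²(nx) dx = π/2; for n ≠ n', ∫_0^π sin(nx)sin(n'x) dx = ∫_0^π cos(nx)cos(n'x) dx = 0; and by product-to-sum, ∫_0^π sin(nx)cos(n'x) dx = ½∫_0^π [sin((n+n')x) + sin((n−n')x)] dx, which is 0 when n+n' is even and 2n/(n²−n'²) when n+n' is odd (it need not vanish on (0, π)).
  u² squared terms: (4)²·∫cos(4x)² dx = 16·π/2 = 8*π;  (1)²·∫sin(4x)² dx = 1·π/2 = π/2.
  u² cross terms: 2·(4)·(1)·∫cos(4x)·sin(4x) dx = 8·(0) = 0.
  So ∫_0^π u² dx = 8*π + π/2 + 0 = 17*π/2.
  (u')² squared terms: (-16)²·∫sin(4x)² dx = 256·π/2 = 128*π;  (4)²·∫cos(4x)² dx = 16·π/2 = 8*π.
  (u')² cross terms: 2·(-16)·(4)·∫sin(4x)·cos(4x) dx = -128·(0) = 0.
  So ∫_0^π (u')² dx = 128*π + 8*π + 0 = 136*π.
||u||_{H^1}^2 = (17*π/2) + (136*π) = 289*π/2.


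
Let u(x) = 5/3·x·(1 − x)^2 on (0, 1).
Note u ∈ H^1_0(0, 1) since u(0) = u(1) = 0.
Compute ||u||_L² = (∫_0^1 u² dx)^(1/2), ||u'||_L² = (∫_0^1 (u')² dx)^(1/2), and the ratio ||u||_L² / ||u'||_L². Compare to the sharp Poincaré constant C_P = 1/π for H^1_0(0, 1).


||u||_L² / ||u'||_L² = sqrt(14)/14 < C_P = 1/π.

u(x) = 5/3·x·(1 − x)^2, so u'(x) = 5*x^2 - 20*x/3 + 5/3.
u(x) = 5/3·x·(1 − x)^2 vanishes at x = 0 and x = 1, so u ∈ H^1_0(0, 1). Differentiate via the product rule and integrate the resulting polynomials term by term.
  ∫_0^1 u² dx = ∫_0^1 (25*x^6/9 - 100*x^5/9 + 50*x^4/3 - 100*x^3/9 + 25*x^2/9) dx. Term by term:
    ∫_0^1 25*x^6/9 dx = 25/63;  ∫_0^1 -100*x^5/9 dx = -50/27;  ∫_0^1 50*x^4/3 dx = 10/3;
    ∫_0^1 -100*x^3/9 dx = -25/9;  ∫_0^1 25*x^2/9 dx = 25/27.
  Sum: 25/63 − 50/27 + 10/3 − 25/9 + 25/27 = 5/189.
  ∫_0^1 (u')² dx = ∫_0^1 (25*x^4 - 200*x^3/3 + 550*x^2/9 - 200*x/9 + 25/9) dx. Term by term:
    ∫_0^1 25*x^4 dx = 5;  ∫_0^1 -200*x^3/3 dx = -50/3;  ∫_0^1 550*x^2/9 dx = 550/27;
    ∫_0^1 -200*x/9 dx = -100/9;  ∫_0^1 25/9 dx = 25/9.
  Sum: 5 − 50/3 + 550/27 − 100/9 + 25/9 = 10/27.
∫_0^1 u² dx = 5/189, so ||u||_L² = sqrt(105)/63.
∫_0^1 (u')² dx = 10/27, so ||u'||_L² = sqrt(30)/9.
Ratio ||u||_L² / ||u'||_L² = sqrt(14)/14.
Sharp Poincaré constant on H^1_0(0, 1) is C_P = L/π = 1/π, achieved by sin(π·x).
A polynomial bump cannot attain the sharp Poincaré constant (only the first sine eigenfunction does), so the ratio is strictly less than C_P, consistent with ||u||_L² ≤ C_P ||u'||_L².


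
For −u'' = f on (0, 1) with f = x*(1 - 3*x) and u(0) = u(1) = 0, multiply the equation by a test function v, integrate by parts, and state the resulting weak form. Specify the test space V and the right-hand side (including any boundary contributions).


V = H^1_0(0, 1) (so v(0) = v(1) = 0); weak form: ∫_0^1 u'v' dx = ∫_0^1 (x*(1 - 3*x)) v dx for all v ∈ V.

Multiply both sides by a test function v and integrate from 0 to 1:
  ∫_0^1 −u''(x) v(x) dx = ∫_0^1 f(x) v(x) dx.
Integrate the LHS by parts once:
  ∫_0^1 −u'' v dx = −[u'(x) v(x)]_0^1 + ∫_0^1 u'(x) v'(x) dx.
Thus ∫_0^1 u'(x) v'(x) dx = ∫_0^1 f(x) v(x) dx + [u'(x) v(x)]_0^1.
Choose V so that boundary terms are either known or forced to vanish.
u is Dirichlet: u(0) = u(1) = 0. Let V = H^1_0(0, 1); then v(0) = v(1) = 0, and [u' v]_0^1 = 0.
Weak formulation: find u (satisfying any essential BC) such that ∫_0^1 u'(x) v'(x) dx = ∫_0^1 f v dx for all v ∈ V.
Substituting f(x) = x*(1 - 3*x), the right-hand side is ∫_0^1 (x*(1 - 3*x)) v dx.
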